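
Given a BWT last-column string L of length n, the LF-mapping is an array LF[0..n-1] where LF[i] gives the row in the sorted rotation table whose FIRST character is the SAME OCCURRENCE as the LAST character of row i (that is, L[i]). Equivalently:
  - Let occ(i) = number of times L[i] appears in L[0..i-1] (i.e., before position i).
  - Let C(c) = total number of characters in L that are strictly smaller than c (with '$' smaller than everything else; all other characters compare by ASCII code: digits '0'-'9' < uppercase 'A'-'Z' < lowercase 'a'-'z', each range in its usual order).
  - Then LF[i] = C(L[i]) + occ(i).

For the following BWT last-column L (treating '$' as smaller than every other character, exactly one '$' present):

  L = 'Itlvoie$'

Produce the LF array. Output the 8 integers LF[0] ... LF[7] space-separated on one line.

Answer: 1 6 4 7 5 3 2 0

Derivation:
Char counts: '$':1, 'I':1, 'e':1, 'i':1, 'l':1, 'o':1, 't':1, 'v':1
C (first-col start): C('$')=0, C('I')=1, C('e')=2, C('i')=3, C('l')=4, C('o')=5, C('t')=6, C('v')=7
L[0]='I': occ=0, LF[0]=C('I')+0=1+0=1
L[1]='t': occ=0, LF[1]=C('t')+0=6+0=6
L[2]='l': occ=0, LF[2]=C('l')+0=4+0=4
L[3]='v': occ=0, LF[3]=C('v')+0=7+0=7
L[4]='o': occ=0, LF[4]=C('o')+0=5+0=5
L[5]='i': occ=0, LF[5]=C('i')+0=3+0=3
L[6]='e': occ=0, LF[6]=C('e')+0=2+0=2
L[7]='$': occ=0, LF[7]=C('$')+0=0+0=0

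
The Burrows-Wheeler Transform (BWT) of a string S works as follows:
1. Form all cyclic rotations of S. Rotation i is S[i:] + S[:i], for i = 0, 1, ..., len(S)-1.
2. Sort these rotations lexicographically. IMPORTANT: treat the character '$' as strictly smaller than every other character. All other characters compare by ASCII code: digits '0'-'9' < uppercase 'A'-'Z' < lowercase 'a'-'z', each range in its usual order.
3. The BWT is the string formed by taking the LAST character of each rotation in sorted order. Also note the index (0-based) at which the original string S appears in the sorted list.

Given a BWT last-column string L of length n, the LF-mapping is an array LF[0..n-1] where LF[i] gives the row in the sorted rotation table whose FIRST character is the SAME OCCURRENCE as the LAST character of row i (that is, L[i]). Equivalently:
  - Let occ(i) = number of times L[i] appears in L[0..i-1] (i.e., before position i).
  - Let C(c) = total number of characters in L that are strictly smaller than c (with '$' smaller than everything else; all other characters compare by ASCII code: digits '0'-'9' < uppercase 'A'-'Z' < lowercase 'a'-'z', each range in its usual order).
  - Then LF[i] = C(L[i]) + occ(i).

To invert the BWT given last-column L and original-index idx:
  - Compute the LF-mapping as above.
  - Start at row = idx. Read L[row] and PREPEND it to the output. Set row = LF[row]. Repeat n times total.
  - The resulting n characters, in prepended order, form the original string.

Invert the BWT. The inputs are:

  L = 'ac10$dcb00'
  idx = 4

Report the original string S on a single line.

Answer: 10cbc00da$

Derivation:
LF mapping: 5 7 4 1 0 9 8 6 2 3
Walk LF starting at row 4, prepending L[row]:
  step 1: row=4, L[4]='$', prepend. Next row=LF[4]=0
  step 2: row=0, L[0]='a', prepend. Next row=LF[0]=5
  step 3: row=5, L[5]='d', prepend. Next row=LF[5]=9
  step 4: row=9, L[9]='0', prepend. Next row=LF[9]=3
  step 5: row=3, L[3]='0', prepend. Next row=LF[3]=1
  step 6: row=1, L[1]='c', prepend. Next row=LF[1]=7
  step 7: row=7, L[7]='b', prepend. Next row=LF[7]=6
  step 8: row=6, L[6]='c', prepend. Next row=LF[6]=8
  step 9: row=8, L[8]='0', prepend. Next row=LF[8]=2
  step 10: row=2, L[2]='1', prepend. Next row=LF[2]=4
Reversed output: 10cbc00da$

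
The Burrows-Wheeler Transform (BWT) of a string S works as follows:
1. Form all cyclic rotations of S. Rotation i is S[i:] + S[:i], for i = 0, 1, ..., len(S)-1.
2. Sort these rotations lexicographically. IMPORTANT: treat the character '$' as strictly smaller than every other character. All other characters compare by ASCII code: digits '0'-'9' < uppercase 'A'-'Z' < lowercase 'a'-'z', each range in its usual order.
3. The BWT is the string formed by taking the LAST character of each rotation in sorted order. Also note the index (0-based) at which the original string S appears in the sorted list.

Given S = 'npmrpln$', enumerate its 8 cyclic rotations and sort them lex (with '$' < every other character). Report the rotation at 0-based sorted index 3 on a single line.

All 8 rotations (rotation i = S[i:]+S[:i]):
  rot[0] = npmrpln$
  rot[1] = pmrpln$n
  rot[2] = mrpln$np
  rot[3] = rpln$npm
  rot[4] = pln$npmr
  rot[5] = ln$npmrp
  rot[6] = n$npmrpl
  rot[7] = $npmrpln
Sorted (with $ < everything):
  sorted[0] = $npmrpln
  sorted[1] = ln$npmrp
  sorted[2] = mrpln$np
  sorted[3] = n$npmrpl
  sorted[4] = npmrpln$
  sorted[5] = pln$npmr
  sorted[6] = pmrpln$n
  sorted[7] = rpln$npm
sorted[3] = n$npmrpl

Answer: n$npmrpl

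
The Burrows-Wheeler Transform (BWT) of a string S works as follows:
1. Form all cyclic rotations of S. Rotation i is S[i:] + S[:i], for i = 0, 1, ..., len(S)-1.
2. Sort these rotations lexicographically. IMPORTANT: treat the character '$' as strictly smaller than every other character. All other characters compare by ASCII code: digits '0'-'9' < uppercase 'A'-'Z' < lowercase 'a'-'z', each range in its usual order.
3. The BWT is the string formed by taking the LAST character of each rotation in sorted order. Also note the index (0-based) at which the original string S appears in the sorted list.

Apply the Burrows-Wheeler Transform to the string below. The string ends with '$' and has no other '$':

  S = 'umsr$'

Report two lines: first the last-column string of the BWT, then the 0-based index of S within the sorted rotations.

Answer: rusm$
4

Derivation:
All 5 rotations (rotation i = S[i:]+S[:i]):
  rot[0] = umsr$
  rot[1] = msr$u
  rot[2] = sr$um
  rot[3] = r$ums
  rot[4] = $umsr
Sorted (with $ < everything):
  sorted[0] = $umsr  (last char: 'r')
  sorted[1] = msr$u  (last char: 'u')
  sorted[2] = r$ums  (last char: 's')
  sorted[3] = sr$um  (last char: 'm')
  sorted[4] = umsr$  (last char: '$')
Last column: rusm$
Original string S is at sorted index 4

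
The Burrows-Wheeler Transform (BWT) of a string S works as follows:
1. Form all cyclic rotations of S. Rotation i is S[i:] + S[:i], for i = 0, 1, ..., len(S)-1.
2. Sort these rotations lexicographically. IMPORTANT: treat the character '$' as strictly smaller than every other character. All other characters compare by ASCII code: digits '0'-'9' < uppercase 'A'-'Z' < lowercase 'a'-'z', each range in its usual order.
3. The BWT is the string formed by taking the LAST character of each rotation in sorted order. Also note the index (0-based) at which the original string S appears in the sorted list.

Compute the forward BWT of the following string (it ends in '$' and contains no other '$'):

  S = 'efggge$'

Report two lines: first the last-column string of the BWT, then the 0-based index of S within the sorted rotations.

Answer: eg$eggf
2

Derivation:
All 7 rotations (rotation i = S[i:]+S[:i]):
  rot[0] = efggge$
  rot[1] = fggge$e
  rot[2] = ggge$ef
  rot[3] = gge$efg
  rot[4] = ge$efgg
  rot[5] = e$efggg
  rot[6] = $efggge
Sorted (with $ < everything):
  sorted[0] = $efggge  (last char: 'e')
  sorted[1] = e$efggg  (last char: 'g')
  sorted[2] = efggge$  (last char: '$')
  sorted[3] = fggge$e  (last char: 'e')
  sorted[4] = ge$efgg  (last char: 'g')
  sorted[5] = gge$efg  (last char: 'g')
  sorted[6] = ggge$ef  (last char: 'f')
Last column: eg$eggf
Original string S is at sorted index 2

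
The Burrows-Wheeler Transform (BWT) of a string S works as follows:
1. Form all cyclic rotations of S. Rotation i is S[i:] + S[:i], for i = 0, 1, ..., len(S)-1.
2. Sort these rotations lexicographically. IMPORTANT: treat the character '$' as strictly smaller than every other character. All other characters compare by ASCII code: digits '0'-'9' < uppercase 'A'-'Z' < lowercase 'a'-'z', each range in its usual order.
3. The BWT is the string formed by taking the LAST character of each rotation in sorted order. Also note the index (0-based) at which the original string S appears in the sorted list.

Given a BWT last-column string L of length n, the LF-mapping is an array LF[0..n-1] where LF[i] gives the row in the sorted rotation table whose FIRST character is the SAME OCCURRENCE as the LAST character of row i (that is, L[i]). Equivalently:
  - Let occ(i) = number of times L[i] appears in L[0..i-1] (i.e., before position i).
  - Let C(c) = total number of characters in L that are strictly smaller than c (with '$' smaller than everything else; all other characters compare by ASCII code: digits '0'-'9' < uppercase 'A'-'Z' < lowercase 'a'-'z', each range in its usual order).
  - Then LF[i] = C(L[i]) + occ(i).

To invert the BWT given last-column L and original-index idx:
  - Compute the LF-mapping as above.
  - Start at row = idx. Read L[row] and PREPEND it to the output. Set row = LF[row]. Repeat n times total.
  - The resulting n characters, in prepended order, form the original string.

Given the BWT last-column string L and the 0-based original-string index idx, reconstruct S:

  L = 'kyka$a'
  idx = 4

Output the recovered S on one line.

LF mapping: 3 5 4 1 0 2
Walk LF starting at row 4, prepending L[row]:
  step 1: row=4, L[4]='$', prepend. Next row=LF[4]=0
  step 2: row=0, L[0]='k', prepend. Next row=LF[0]=3
  step 3: row=3, L[3]='a', prepend. Next row=LF[3]=1
  step 4: row=1, L[1]='y', prepend. Next row=LF[1]=5
  step 5: row=5, L[5]='a', prepend. Next row=LF[5]=2
  step 6: row=2, L[2]='k', prepend. Next row=LF[2]=4
Reversed output: kayak$

Answer: kayak$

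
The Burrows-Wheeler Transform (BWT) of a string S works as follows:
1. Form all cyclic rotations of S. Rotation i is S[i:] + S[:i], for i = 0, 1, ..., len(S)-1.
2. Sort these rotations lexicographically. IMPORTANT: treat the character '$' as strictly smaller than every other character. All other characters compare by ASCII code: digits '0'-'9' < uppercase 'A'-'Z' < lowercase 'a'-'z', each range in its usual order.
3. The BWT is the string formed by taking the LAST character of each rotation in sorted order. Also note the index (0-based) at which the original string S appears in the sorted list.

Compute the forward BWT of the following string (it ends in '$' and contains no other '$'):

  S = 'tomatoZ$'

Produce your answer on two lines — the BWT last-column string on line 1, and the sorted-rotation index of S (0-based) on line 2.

Answer: Zomotta$
7

Derivation:
All 8 rotations (rotation i = S[i:]+S[:i]):
  rot[0] = tomatoZ$
  rot[1] = omatoZ$t
  rot[2] = matoZ$to
  rot[3] = atoZ$tom
  rot[4] = toZ$toma
  rot[5] = oZ$tomat
  rot[6] = Z$tomato
  rot[7] = $tomatoZ
Sorted (with $ < everything):
  sorted[0] = $tomatoZ  (last char: 'Z')
  sorted[1] = Z$tomato  (last char: 'o')
  sorted[2] = atoZ$tom  (last char: 'm')
  sorted[3] = matoZ$to  (last char: 'o')
  sorted[4] = oZ$tomat  (last char: 't')
  sorted[5] = omatoZ$t  (last char: 't')
  sorted[6] = toZ$toma  (last char: 'a')
  sorted[7] = tomatoZ$  (last char: '$')
Last column: Zomotta$
Original string S is at sorted index 7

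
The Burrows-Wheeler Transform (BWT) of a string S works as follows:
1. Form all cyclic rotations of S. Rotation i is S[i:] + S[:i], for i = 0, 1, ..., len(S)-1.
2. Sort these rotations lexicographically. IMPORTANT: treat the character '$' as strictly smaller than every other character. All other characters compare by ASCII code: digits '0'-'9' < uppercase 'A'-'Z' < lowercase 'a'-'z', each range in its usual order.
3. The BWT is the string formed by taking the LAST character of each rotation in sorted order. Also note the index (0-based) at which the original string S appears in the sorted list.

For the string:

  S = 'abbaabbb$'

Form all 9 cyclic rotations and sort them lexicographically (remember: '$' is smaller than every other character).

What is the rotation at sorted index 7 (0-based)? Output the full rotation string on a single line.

Answer: bbaabbb$a

Derivation:
All 9 rotations (rotation i = S[i:]+S[:i]):
  rot[0] = abbaabbb$
  rot[1] = bbaabbb$a
  rot[2] = baabbb$ab
  rot[3] = aabbb$abb
  rot[4] = abbb$abba
  rot[5] = bbb$abbaa
  rot[6] = bb$abbaab
  rot[7] = b$abbaabb
  rot[8] = $abbaabbb
Sorted (with $ < everything):
  sorted[0] = $abbaabbb
  sorted[1] = aabbb$abb
  sorted[2] = abbaabbb$
  sorted[3] = abbb$abba
  sorted[4] = b$abbaabb
  sorted[5] = baabbb$ab
  sorted[6] = bb$abbaab
  sorted[7] = bbaabbb$a
  sorted[8] = bbb$abbaa
sorted[7] = bbaabbb$a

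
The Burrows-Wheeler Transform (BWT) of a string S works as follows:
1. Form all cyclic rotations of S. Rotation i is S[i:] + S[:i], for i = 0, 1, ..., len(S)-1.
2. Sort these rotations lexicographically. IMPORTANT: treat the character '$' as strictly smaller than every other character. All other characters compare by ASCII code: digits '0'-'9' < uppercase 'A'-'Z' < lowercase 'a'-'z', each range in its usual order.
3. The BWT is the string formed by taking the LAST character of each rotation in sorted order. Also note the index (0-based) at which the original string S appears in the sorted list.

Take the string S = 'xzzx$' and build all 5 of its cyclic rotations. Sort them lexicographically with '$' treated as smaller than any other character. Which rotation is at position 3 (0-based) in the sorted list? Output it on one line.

All 5 rotations (rotation i = S[i:]+S[:i]):
  rot[0] = xzzx$
  rot[1] = zzx$x
  rot[2] = zx$xz
  rot[3] = x$xzz
  rot[4] = $xzzx
Sorted (with $ < everything):
  sorted[0] = $xzzx
  sorted[1] = x$xzz
  sorted[2] = xzzx$
  sorted[3] = zx$xz
  sorted[4] = zzx$x
sorted[3] = zx$xz

Answer: zx$xz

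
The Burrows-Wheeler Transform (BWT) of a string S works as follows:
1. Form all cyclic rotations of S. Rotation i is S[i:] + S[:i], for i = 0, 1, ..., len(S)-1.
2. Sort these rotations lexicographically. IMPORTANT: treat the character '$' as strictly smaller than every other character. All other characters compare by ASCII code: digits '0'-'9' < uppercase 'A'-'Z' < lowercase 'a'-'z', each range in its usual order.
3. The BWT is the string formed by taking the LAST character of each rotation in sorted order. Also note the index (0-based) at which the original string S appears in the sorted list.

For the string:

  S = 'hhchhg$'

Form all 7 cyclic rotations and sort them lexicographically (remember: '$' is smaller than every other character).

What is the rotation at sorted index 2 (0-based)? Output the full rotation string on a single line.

All 7 rotations (rotation i = S[i:]+S[:i]):
  rot[0] = hhchhg$
  rot[1] = hchhg$h
  rot[2] = chhg$hh
  rot[3] = hhg$hhc
  rot[4] = hg$hhch
  rot[5] = g$hhchh
  rot[6] = $hhchhg
Sorted (with $ < everything):
  sorted[0] = $hhchhg
  sorted[1] = chhg$hh
  sorted[2] = g$hhchh
  sorted[3] = hchhg$h
  sorted[4] = hg$hhch
  sorted[5] = hhchhg$
  sorted[6] = hhg$hhc
sorted[2] = g$hhchh

Answer: g$hhchh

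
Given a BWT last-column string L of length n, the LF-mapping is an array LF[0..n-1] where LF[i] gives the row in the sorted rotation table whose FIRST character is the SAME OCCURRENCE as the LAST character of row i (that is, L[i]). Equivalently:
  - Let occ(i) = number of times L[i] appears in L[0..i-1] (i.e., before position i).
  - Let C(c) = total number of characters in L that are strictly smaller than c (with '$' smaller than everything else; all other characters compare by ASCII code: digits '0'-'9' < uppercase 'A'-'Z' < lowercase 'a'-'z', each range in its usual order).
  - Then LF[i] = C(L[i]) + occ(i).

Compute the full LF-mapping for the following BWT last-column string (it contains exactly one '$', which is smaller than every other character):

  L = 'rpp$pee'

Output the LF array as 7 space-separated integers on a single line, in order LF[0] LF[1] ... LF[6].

Answer: 6 3 4 0 5 1 2

Derivation:
Char counts: '$':1, 'e':2, 'p':3, 'r':1
C (first-col start): C('$')=0, C('e')=1, C('p')=3, C('r')=6
L[0]='r': occ=0, LF[0]=C('r')+0=6+0=6
L[1]='p': occ=0, LF[1]=C('p')+0=3+0=3
L[2]='p': occ=1, LF[2]=C('p')+1=3+1=4
L[3]='$': occ=0, LF[3]=C('$')+0=0+0=0
L[4]='p': occ=2, LF[4]=C('p')+2=3+2=5
L[5]='e': occ=0, LF[5]=C('e')+0=1+0=1
L[6]='e': occ=1, LF[6]=C('e')+1=1+1=2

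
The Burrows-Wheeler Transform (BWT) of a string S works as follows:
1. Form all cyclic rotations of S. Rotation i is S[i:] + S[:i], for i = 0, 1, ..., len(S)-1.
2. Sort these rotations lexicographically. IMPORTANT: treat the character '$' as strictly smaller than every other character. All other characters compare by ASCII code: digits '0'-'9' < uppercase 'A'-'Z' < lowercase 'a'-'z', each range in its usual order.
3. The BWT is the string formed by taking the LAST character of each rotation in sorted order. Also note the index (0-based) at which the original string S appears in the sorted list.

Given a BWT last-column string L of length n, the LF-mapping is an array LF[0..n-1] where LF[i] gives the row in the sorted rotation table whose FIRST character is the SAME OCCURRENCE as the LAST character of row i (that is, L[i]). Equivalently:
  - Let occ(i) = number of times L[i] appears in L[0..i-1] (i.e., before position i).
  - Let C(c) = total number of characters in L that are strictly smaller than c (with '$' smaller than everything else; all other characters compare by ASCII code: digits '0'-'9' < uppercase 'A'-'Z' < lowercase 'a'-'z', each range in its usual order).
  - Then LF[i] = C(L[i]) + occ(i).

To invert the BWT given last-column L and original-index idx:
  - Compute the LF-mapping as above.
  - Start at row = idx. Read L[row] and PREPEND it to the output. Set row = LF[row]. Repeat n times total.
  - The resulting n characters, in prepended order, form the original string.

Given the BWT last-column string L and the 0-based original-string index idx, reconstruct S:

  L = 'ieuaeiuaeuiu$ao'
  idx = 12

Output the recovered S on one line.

LF mapping: 7 4 11 1 5 8 12 2 6 13 9 14 0 3 10
Walk LF starting at row 12, prepending L[row]:
  step 1: row=12, L[12]='$', prepend. Next row=LF[12]=0
  step 2: row=0, L[0]='i', prepend. Next row=LF[0]=7
  step 3: row=7, L[7]='a', prepend. Next row=LF[7]=2
  step 4: row=2, L[2]='u', prepend. Next row=LF[2]=11
  step 5: row=11, L[11]='u', prepend. Next row=LF[11]=14
  step 6: row=14, L[14]='o', prepend. Next row=LF[14]=10
  step 7: row=10, L[10]='i', prepend. Next row=LF[10]=9
  step 8: row=9, L[9]='u', prepend. Next row=LF[9]=13
  step 9: row=13, L[13]='a', prepend. Next row=LF[13]=3
  step 10: row=3, L[3]='a', prepend. Next row=LF[3]=1
  step 11: row=1, L[1]='e', prepend. Next row=LF[1]=4
  step 12: row=4, L[4]='e', prepend. Next row=LF[4]=5
  step 13: row=5, L[5]='i', prepend. Next row=LF[5]=8
  step 14: row=8, L[8]='e', prepend. Next row=LF[8]=6
  step 15: row=6, L[6]='u', prepend. Next row=LF[6]=12
Reversed output: ueieeaauiouuai$

Answer: ueieeaauiouuai$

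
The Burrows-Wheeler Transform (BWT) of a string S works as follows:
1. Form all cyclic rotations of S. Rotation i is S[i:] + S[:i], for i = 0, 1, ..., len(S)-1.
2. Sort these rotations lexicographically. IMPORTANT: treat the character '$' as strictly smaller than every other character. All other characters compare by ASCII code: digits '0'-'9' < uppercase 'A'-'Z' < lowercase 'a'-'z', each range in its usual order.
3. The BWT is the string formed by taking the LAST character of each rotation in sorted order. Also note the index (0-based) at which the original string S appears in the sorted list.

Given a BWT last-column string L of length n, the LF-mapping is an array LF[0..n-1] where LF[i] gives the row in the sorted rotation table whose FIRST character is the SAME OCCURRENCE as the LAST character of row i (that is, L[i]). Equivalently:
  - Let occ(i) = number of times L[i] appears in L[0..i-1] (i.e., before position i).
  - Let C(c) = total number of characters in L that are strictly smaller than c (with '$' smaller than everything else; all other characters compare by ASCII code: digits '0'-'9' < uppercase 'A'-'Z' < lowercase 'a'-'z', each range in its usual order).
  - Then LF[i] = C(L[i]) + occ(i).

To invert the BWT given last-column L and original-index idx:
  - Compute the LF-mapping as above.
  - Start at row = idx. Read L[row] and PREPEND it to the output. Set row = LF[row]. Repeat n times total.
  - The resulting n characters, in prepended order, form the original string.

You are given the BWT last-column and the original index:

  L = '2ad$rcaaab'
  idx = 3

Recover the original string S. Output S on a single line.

Answer: abracada2$

Derivation:
LF mapping: 1 2 8 0 9 7 3 4 5 6
Walk LF starting at row 3, prepending L[row]:
  step 1: row=3, L[3]='$', prepend. Next row=LF[3]=0
  step 2: row=0, L[0]='2', prepend. Next row=LF[0]=1
  step 3: row=1, L[1]='a', prepend. Next row=LF[1]=2
  step 4: row=2, L[2]='d', prepend. Next row=LF[2]=8
  step 5: row=8, L[8]='a', prepend. Next row=LF[8]=5
  step 6: row=5, L[5]='c', prepend. Next row=LF[5]=7
  step 7: row=7, L[7]='a', prepend. Next row=LF[7]=4
  step 8: row=4, L[4]='r', prepend. Next row=LF[4]=9
  step 9: row=9, L[9]='b', prepend. Next row=LF[9]=6
  step 10: row=6, L[6]='a', prepend. Next row=LF[6]=3
Reversed output: abracada2$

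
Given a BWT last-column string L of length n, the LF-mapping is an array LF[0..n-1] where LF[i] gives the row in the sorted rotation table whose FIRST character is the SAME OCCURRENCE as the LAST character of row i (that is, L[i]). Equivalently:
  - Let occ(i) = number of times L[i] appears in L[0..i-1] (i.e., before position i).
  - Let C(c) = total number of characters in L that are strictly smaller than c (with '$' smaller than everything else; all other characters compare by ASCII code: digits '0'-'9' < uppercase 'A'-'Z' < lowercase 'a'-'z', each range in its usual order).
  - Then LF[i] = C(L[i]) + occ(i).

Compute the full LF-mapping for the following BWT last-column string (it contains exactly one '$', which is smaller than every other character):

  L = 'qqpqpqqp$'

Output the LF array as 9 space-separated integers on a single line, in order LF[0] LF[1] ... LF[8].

Char counts: '$':1, 'p':3, 'q':5
C (first-col start): C('$')=0, C('p')=1, C('q')=4
L[0]='q': occ=0, LF[0]=C('q')+0=4+0=4
L[1]='q': occ=1, LF[1]=C('q')+1=4+1=5
L[2]='p': occ=0, LF[2]=C('p')+0=1+0=1
L[3]='q': occ=2, LF[3]=C('q')+2=4+2=6
L[4]='p': occ=1, LF[4]=C('p')+1=1+1=2
L[5]='q': occ=3, LF[5]=C('q')+3=4+3=7
L[6]='q': occ=4, LF[6]=C('q')+4=4+4=8
L[7]='p': occ=2, LF[7]=C('p')+2=1+2=3
L[8]='$': occ=0, LF[8]=C('$')+0=0+0=0

Answer: 4 5 1 6 2 7 8 3 0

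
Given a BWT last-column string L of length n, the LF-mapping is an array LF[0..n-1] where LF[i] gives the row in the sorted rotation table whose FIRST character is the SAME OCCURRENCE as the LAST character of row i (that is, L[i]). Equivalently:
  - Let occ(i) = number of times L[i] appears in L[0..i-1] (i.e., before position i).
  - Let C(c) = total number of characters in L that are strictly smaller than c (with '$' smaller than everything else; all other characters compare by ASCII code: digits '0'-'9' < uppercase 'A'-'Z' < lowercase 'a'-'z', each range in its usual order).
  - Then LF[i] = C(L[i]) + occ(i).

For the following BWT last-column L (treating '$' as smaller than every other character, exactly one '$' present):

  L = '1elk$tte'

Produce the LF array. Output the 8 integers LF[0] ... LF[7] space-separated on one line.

Char counts: '$':1, '1':1, 'e':2, 'k':1, 'l':1, 't':2
C (first-col start): C('$')=0, C('1')=1, C('e')=2, C('k')=4, C('l')=5, C('t')=6
L[0]='1': occ=0, LF[0]=C('1')+0=1+0=1
L[1]='e': occ=0, LF[1]=C('e')+0=2+0=2
L[2]='l': occ=0, LF[2]=C('l')+0=5+0=5
L[3]='k': occ=0, LF[3]=C('k')+0=4+0=4
L[4]='$': occ=0, LF[4]=C('$')+0=0+0=0
L[5]='t': occ=0, LF[5]=C('t')+0=6+0=6
L[6]='t': occ=1, LF[6]=C('t')+1=6+1=7
L[7]='e': occ=1, LF[7]=C('e')+1=2+1=3

Answer: 1 2 5 4 0 6 7 3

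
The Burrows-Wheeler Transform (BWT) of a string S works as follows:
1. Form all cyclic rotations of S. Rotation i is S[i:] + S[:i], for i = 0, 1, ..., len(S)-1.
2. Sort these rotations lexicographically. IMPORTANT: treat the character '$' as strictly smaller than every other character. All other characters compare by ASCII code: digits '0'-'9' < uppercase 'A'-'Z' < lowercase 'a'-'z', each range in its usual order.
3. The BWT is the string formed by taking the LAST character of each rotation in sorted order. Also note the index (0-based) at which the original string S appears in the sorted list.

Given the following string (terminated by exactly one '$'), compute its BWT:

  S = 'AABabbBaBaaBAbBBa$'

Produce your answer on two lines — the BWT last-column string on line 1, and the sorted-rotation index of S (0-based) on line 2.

Answer: a$ABabBbaABaBBBAba
1

Derivation:
All 18 rotations (rotation i = S[i:]+S[:i]):
  rot[0] = AABabbBaBaaBAbBBa$
  rot[1] = ABabbBaBaaBAbBBa$A
  rot[2] = BabbBaBaaBAbBBa$AA
  rot[3] = abbBaBaaBAbBBa$AAB
  rot[4] = bbBaBaaBAbBBa$AABa
  rot[5] = bBaBaaBAbBBa$AABab
  rot[6] = BaBaaBAbBBa$AABabb
  rot[7] = aBaaBAbBBa$AABabbB
  rot[8] = BaaBAbBBa$AABabbBa
  rot[9] = aaBAbBBa$AABabbBaB
  rot[10] = aBAbBBa$AABabbBaBa
  rot[11] = BAbBBa$AABabbBaBaa
  rot[12] = AbBBa$AABabbBaBaaB
  rot[13] = bBBa$AABabbBaBaaBA
  rot[14] = BBa$AABabbBaBaaBAb
  rot[15] = Ba$AABabbBaBaaBAbB
  rot[16] = a$AABabbBaBaaBAbBB
  rot[17] = $AABabbBaBaaBAbBBa
Sorted (with $ < everything):
  sorted[0] = $AABabbBaBaaBAbBBa  (last char: 'a')
  sorted[1] = AABabbBaBaaBAbBBa$  (last char: '$')
  sorted[2] = ABabbBaBaaBAbBBa$A  (last char: 'A')
  sorted[3] = AbBBa$AABabbBaBaaB  (last char: 'B')
  sorted[4] = BAbBBa$AABabbBaBaa  (last char: 'a')
  sorted[5] = BBa$AABabbBaBaaBAb  (last char: 'b')
  sorted[6] = Ba$AABabbBaBaaBAbB  (last char: 'B')
  sorted[7] = BaBaaBAbBBa$AABabb  (last char: 'b')
  sorted[8] = BaaBAbBBa$AABabbBa  (last char: 'a')
  sorted[9] = BabbBaBaaBAbBBa$AA  (last char: 'A')
  sorted[10] = a$AABabbBaBaaBAbBB  (last char: 'B')
  sorted[11] = aBAbBBa$AABabbBaBa  (last char: 'a')
  sorted[12] = aBaaBAbBBa$AABabbB  (last char: 'B')
  sorted[13] = aaBAbBBa$AABabbBaB  (last char: 'B')
  sorted[14] = abbBaBaaBAbBBa$AAB  (last char: 'B')
  sorted[15] = bBBa$AABabbBaBaaBA  (last char: 'A')
  sorted[16] = bBaBaaBAbBBa$AABab  (last char: 'b')
  sorted[17] = bbBaBaaBAbBBa$AABa  (last char: 'a')
Last column: a$ABabBbaABaBBBAba
Original string S is at sorted index 1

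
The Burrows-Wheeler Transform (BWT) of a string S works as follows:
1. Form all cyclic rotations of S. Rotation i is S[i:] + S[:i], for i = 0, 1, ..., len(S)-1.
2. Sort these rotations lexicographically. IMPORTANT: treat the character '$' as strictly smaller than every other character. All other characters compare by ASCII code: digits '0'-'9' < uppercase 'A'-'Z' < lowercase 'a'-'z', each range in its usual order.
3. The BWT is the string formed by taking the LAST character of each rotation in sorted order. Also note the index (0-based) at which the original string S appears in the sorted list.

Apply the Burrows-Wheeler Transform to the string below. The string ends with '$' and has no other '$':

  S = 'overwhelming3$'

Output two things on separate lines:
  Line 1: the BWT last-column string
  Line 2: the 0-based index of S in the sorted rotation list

All 14 rotations (rotation i = S[i:]+S[:i]):
  rot[0] = overwhelming3$
  rot[1] = verwhelming3$o
  rot[2] = erwhelming3$ov
  rot[3] = rwhelming3$ove
  rot[4] = whelming3$over
  rot[5] = helming3$overw
  rot[6] = elming3$overwh
  rot[7] = lming3$overwhe
  rot[8] = ming3$overwhel
  rot[9] = ing3$overwhelm
  rot[10] = ng3$overwhelmi
  rot[11] = g3$overwhelmin
  rot[12] = 3$overwhelming
  rot[13] = $overwhelming3
Sorted (with $ < everything):
  sorted[0] = $overwhelming3  (last char: '3')
  sorted[1] = 3$overwhelming  (last char: 'g')
  sorted[2] = elming3$overwh  (last char: 'h')
  sorted[3] = erwhelming3$ov  (last char: 'v')
  sorted[4] = g3$overwhelmin  (last char: 'n')
  sorted[5] = helming3$overw  (last char: 'w')
  sorted[6] = ing3$overwhelm  (last char: 'm')
  sorted[7] = lming3$overwhe  (last char: 'e')
  sorted[8] = ming3$overwhel  (last char: 'l')
  sorted[9] = ng3$overwhelmi  (last char: 'i')
  sorted[10] = overwhelming3$  (last char: '$')
  sorted[11] = rwhelming3$ove  (last char: 'e')
  sorted[12] = verwhelming3$o  (last char: 'o')
  sorted[13] = whelming3$over  (last char: 'r')
Last column: 3ghvnwmeli$eor
Original string S is at sorted index 10

Answer: 3ghvnwmeli$eor
10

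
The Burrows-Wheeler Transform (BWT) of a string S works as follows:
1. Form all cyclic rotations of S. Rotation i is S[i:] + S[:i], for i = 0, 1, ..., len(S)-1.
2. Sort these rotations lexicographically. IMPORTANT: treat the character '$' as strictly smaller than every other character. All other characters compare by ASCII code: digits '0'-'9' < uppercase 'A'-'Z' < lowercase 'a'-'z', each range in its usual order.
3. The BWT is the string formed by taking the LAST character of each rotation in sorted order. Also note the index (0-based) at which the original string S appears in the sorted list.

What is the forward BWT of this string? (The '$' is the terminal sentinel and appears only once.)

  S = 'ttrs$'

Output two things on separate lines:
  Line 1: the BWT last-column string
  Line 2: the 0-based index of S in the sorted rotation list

Answer: strt$
4

Derivation:
All 5 rotations (rotation i = S[i:]+S[:i]):
  rot[0] = ttrs$
  rot[1] = trs$t
  rot[2] = rs$tt
  rot[3] = s$ttr
  rot[4] = $ttrs
Sorted (with $ < everything):
  sorted[0] = $ttrs  (last char: 's')
  sorted[1] = rs$tt  (last char: 't')
  sorted[2] = s$ttr  (last char: 'r')
  sorted[3] = trs$t  (last char: 't')
  sorted[4] = ttrs$  (last char: '$')
Last column: strt$
Original string S is at sorted index 4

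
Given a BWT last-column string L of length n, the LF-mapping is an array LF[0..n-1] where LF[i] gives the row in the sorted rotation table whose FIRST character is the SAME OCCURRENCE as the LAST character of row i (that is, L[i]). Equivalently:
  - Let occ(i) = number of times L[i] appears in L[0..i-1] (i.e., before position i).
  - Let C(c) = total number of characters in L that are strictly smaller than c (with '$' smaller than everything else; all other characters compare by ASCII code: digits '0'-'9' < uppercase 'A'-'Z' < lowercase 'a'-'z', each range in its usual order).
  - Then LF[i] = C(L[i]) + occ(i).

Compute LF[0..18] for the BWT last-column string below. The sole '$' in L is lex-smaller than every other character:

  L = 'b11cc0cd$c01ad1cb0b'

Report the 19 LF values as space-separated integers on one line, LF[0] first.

Char counts: '$':1, '0':3, '1':4, 'a':1, 'b':3, 'c':5, 'd':2
C (first-col start): C('$')=0, C('0')=1, C('1')=4, C('a')=8, C('b')=9, C('c')=12, C('d')=17
L[0]='b': occ=0, LF[0]=C('b')+0=9+0=9
L[1]='1': occ=0, LF[1]=C('1')+0=4+0=4
L[2]='1': occ=1, LF[2]=C('1')+1=4+1=5
L[3]='c': occ=0, LF[3]=C('c')+0=12+0=12
L[4]='c': occ=1, LF[4]=C('c')+1=12+1=13
L[5]='0': occ=0, LF[5]=C('0')+0=1+0=1
L[6]='c': occ=2, LF[6]=C('c')+2=12+2=14
L[7]='d': occ=0, LF[7]=C('d')+0=17+0=17
L[8]='$': occ=0, LF[8]=C('$')+0=0+0=0
L[9]='c': occ=3, LF[9]=C('c')+3=12+3=15
L[10]='0': occ=1, LF[10]=C('0')+1=1+1=2
L[11]='1': occ=2, LF[11]=C('1')+2=4+2=6
L[12]='a': occ=0, LF[12]=C('a')+0=8+0=8
L[13]='d': occ=1, LF[13]=C('d')+1=17+1=18
L[14]='1': occ=3, LF[14]=C('1')+3=4+3=7
L[15]='c': occ=4, LF[15]=C('c')+4=12+4=16
L[16]='b': occ=1, LF[16]=C('b')+1=9+1=10
L[17]='0': occ=2, LF[17]=C('0')+2=1+2=3
L[18]='b': occ=2, LF[18]=C('b')+2=9+2=11

Answer: 9 4 5 12 13 1 14 17 0 15 2 6 8 18 7 16 10 3 11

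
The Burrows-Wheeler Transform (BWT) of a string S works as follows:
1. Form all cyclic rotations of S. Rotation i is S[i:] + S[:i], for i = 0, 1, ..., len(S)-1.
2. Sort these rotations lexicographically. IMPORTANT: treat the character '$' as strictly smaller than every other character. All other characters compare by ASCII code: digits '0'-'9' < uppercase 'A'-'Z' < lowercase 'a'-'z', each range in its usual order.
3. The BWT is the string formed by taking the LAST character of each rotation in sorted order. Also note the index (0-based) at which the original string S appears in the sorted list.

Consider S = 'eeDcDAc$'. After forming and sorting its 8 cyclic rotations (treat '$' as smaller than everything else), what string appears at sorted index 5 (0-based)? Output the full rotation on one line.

Answer: cDAc$eeD

Derivation:
All 8 rotations (rotation i = S[i:]+S[:i]):
  rot[0] = eeDcDAc$
  rot[1] = eDcDAc$e
  rot[2] = DcDAc$ee
  rot[3] = cDAc$eeD
  rot[4] = DAc$eeDc
  rot[5] = Ac$eeDcD
  rot[6] = c$eeDcDA
  rot[7] = $eeDcDAc
Sorted (with $ < everything):
  sorted[0] = $eeDcDAc
  sorted[1] = Ac$eeDcD
  sorted[2] = DAc$eeDc
  sorted[3] = DcDAc$ee
  sorted[4] = c$eeDcDA
  sorted[5] = cDAc$eeD
  sorted[6] = eDcDAc$e
  sorted[7] = eeDcDAc$
sorted[5] = cDAc$eeD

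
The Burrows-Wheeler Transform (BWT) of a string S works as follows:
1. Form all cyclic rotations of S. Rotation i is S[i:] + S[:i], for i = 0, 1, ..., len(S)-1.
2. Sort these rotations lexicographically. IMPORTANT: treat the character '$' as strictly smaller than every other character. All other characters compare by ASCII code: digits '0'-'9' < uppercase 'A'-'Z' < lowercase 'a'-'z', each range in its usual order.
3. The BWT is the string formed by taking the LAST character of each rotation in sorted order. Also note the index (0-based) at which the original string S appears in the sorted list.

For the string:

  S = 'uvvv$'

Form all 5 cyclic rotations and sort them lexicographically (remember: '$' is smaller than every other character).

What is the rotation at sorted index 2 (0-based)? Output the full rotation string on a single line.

All 5 rotations (rotation i = S[i:]+S[:i]):
  rot[0] = uvvv$
  rot[1] = vvv$u
  rot[2] = vv$uv
  rot[3] = v$uvv
  rot[4] = $uvvv
Sorted (with $ < everything):
  sorted[0] = $uvvv
  sorted[1] = uvvv$
  sorted[2] = v$uvv
  sorted[3] = vv$uv
  sorted[4] = vvv$u
sorted[2] = v$uvv

Answer: v$uvv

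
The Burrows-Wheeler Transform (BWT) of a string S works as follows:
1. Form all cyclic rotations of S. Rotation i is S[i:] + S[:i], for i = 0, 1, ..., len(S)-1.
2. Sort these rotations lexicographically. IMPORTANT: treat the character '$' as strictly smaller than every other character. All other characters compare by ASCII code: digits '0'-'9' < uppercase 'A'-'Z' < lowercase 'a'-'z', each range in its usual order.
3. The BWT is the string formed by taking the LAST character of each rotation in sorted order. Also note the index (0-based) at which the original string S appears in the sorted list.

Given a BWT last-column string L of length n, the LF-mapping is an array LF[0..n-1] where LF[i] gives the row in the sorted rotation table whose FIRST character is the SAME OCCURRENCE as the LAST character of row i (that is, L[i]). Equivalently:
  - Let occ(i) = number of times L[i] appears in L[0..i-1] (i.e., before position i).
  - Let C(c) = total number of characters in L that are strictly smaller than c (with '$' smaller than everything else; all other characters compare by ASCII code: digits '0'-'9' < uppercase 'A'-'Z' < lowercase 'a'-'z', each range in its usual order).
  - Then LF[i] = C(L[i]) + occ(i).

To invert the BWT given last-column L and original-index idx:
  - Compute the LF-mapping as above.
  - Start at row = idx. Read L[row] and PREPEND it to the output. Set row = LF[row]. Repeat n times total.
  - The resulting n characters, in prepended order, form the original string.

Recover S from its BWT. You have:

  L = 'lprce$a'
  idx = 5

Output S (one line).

Answer: parcel$

Derivation:
LF mapping: 4 5 6 2 3 0 1
Walk LF starting at row 5, prepending L[row]:
  step 1: row=5, L[5]='$', prepend. Next row=LF[5]=0
  step 2: row=0, L[0]='l', prepend. Next row=LF[0]=4
  step 3: row=4, L[4]='e', prepend. Next row=LF[4]=3
  step 4: row=3, L[3]='c', prepend. Next row=LF[3]=2
  step 5: row=2, L[2]='r', prepend. Next row=LF[2]=6
  step 6: row=6, L[6]='a', prepend. Next row=LF[6]=1
  step 7: row=1, L[1]='p', prepend. Next row=LF[1]=5
Reversed output: parcel$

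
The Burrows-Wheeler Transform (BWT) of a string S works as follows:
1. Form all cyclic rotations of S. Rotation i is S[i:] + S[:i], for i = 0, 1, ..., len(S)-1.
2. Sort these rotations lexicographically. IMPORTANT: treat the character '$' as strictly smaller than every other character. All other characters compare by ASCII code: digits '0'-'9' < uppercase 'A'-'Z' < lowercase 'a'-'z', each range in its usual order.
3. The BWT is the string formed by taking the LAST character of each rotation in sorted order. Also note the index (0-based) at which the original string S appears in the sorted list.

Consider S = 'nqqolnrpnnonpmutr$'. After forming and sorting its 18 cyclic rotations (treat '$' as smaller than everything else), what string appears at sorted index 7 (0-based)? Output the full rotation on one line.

All 18 rotations (rotation i = S[i:]+S[:i]):
  rot[0] = nqqolnrpnnonpmutr$
  rot[1] = qqolnrpnnonpmutr$n
  rot[2] = qolnrpnnonpmutr$nq
  rot[3] = olnrpnnonpmutr$nqq
  rot[4] = lnrpnnonpmutr$nqqo
  rot[5] = nrpnnonpmutr$nqqol
  rot[6] = rpnnonpmutr$nqqoln
  rot[7] = pnnonpmutr$nqqolnr
  rot[8] = nnonpmutr$nqqolnrp
  rot[9] = nonpmutr$nqqolnrpn
  rot[10] = onpmutr$nqqolnrpnn
  rot[11] = npmutr$nqqolnrpnno
  rot[12] = pmutr$nqqolnrpnnon
  rot[13] = mutr$nqqolnrpnnonp
  rot[14] = utr$nqqolnrpnnonpm
  rot[15] = tr$nqqolnrpnnonpmu
  rot[16] = r$nqqolnrpnnonpmut
  rot[17] = $nqqolnrpnnonpmutr
Sorted (with $ < everything):
  sorted[0] = $nqqolnrpnnonpmutr
  sorted[1] = lnrpnnonpmutr$nqqo
  sorted[2] = mutr$nqqolnrpnnonp
  sorted[3] = nnonpmutr$nqqolnrp
  sorted[4] = nonpmutr$nqqolnrpn
  sorted[5] = npmutr$nqqolnrpnno
  sorted[6] = nqqolnrpnnonpmutr$
  sorted[7] = nrpnnonpmutr$nqqol
  sorted[8] = olnrpnnonpmutr$nqq
  sorted[9] = onpmutr$nqqolnrpnn
  sorted[10] = pmutr$nqqolnrpnnon
  sorted[11] = pnnonpmutr$nqqolnr
  sorted[12] = qolnrpnnonpmutr$nq
  sorted[13] = qqolnrpnnonpmutr$n
  sorted[14] = r$nqqolnrpnnonpmut
  sorted[15] = rpnnonpmutr$nqqoln
  sorted[16] = tr$nqqolnrpnnonpmu
  sorted[17] = utr$nqqolnrpnnonpm
sorted[7] = nrpnnonpmutr$nqqol

Answer: nrpnnonpmutr$nqqol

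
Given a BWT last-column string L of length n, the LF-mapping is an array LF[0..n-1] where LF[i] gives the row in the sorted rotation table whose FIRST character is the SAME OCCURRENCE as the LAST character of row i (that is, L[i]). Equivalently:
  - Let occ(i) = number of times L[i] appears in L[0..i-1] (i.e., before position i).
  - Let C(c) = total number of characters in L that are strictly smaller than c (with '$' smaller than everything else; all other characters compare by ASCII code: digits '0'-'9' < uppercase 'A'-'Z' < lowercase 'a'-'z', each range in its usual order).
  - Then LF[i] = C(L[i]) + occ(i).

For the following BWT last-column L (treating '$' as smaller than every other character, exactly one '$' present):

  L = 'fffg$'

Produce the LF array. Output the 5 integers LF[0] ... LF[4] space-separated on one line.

Answer: 1 2 3 4 0

Derivation:
Char counts: '$':1, 'f':3, 'g':1
C (first-col start): C('$')=0, C('f')=1, C('g')=4
L[0]='f': occ=0, LF[0]=C('f')+0=1+0=1
L[1]='f': occ=1, LF[1]=C('f')+1=1+1=2
L[2]='f': occ=2, LF[2]=C('f')+2=1+2=3
L[3]='g': occ=0, LF[3]=C('g')+0=4+0=4
L[4]='$': occ=0, LF[4]=C('$')+0=0+0=0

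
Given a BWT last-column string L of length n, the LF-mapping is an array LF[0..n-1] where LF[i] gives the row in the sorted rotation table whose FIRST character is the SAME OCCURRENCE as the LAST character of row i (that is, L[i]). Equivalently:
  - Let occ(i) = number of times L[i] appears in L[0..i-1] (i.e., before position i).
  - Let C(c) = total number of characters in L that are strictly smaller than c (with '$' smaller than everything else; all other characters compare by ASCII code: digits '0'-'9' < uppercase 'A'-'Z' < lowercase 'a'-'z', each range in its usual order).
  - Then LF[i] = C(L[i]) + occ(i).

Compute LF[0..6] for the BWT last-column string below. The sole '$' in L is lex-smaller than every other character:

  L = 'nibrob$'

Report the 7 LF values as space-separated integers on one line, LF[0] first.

Answer: 4 3 1 6 5 2 0

Derivation:
Char counts: '$':1, 'b':2, 'i':1, 'n':1, 'o':1, 'r':1
C (first-col start): C('$')=0, C('b')=1, C('i')=3, C('n')=4, C('o')=5, C('r')=6
L[0]='n': occ=0, LF[0]=C('n')+0=4+0=4
L[1]='i': occ=0, LF[1]=C('i')+0=3+0=3
L[2]='b': occ=0, LF[2]=C('b')+0=1+0=1
L[3]='r': occ=0, LF[3]=C('r')+0=6+0=6
L[4]='o': occ=0, LF[4]=C('o')+0=5+0=5
L[5]='b': occ=1, LF[5]=C('b')+1=1+1=2
L[6]='$': occ=0, LF[6]=C('$')+0=0+0=0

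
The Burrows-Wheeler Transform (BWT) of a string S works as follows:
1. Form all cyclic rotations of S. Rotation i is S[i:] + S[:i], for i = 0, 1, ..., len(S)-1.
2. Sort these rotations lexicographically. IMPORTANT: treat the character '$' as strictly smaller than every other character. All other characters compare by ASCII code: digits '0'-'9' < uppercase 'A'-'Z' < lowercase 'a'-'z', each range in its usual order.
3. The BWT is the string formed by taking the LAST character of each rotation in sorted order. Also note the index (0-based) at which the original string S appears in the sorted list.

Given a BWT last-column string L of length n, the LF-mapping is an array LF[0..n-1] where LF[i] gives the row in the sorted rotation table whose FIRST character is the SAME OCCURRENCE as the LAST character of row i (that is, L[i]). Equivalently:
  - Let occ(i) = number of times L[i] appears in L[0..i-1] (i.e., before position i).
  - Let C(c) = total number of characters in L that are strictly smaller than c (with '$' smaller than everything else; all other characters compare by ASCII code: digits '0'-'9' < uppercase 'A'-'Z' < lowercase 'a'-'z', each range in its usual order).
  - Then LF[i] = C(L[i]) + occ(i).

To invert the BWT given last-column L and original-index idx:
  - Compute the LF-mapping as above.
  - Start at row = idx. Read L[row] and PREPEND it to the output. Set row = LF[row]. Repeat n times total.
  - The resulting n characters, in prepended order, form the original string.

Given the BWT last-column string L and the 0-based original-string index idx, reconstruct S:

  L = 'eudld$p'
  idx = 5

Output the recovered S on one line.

LF mapping: 3 6 1 4 2 0 5
Walk LF starting at row 5, prepending L[row]:
  step 1: row=5, L[5]='$', prepend. Next row=LF[5]=0
  step 2: row=0, L[0]='e', prepend. Next row=LF[0]=3
  step 3: row=3, L[3]='l', prepend. Next row=LF[3]=4
  step 4: row=4, L[4]='d', prepend. Next row=LF[4]=2
  step 5: row=2, L[2]='d', prepend. Next row=LF[2]=1
  step 6: row=1, L[1]='u', prepend. Next row=LF[1]=6
  step 7: row=6, L[6]='p', prepend. Next row=LF[6]=5
Reversed output: puddle$

Answer: puddle$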